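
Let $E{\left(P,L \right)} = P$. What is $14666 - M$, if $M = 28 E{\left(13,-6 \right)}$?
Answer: $14302$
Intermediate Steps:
$M = 364$ ($M = 28 \cdot 13 = 364$)
$14666 - M = 14666 - 364 = 14302$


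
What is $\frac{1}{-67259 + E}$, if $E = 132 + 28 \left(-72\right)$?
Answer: $- \frac{1}{69143} \approx -1.4463 \cdot 10^{-5}$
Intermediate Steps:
$E = -1884$ ($E = 132 - 2016 = -1884$)
$\frac{1}{-67259 + E} = \frac{1}{-67259 - 1884} = \frac{1}{-69143} = - \frac{1}{69143}$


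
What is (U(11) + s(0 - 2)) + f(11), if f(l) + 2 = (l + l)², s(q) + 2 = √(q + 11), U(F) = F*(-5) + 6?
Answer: 434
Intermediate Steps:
U(F) = 6 - 5*F (U(F) = -5*F + 6 = 6 - 5*F)
s(q) = -2 + √(11 + q) (s(q) = -2 + √(q + 11) = -2 + √(11 + q))
f(l) = -2 + 4*l² (f(l) = -2 + (l + l)² = -2 + (2*l)² = -2 + 4*l²)
(U(11) + s(0 - 2)) + f(11) = ((6 - 5*11) + (-2 + √(11 + (0 - 2)))) + (-2 + 4*11²) = ((6 - 55) + (-2 + √(11 - 2))) + (-2 + 4*121) = (-49 + (-2 + √9)) + (-2 + 484) = (-49 + (-2 + 3)) + 482 = (-49 + 1) + 482 = -48 + 482 = 434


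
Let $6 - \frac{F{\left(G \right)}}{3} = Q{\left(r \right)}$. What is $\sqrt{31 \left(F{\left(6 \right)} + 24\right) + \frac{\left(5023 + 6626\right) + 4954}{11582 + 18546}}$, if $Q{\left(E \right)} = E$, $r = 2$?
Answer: $\frac{\sqrt{63343086233}}{7532} \approx 33.415$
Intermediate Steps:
$F{\left(G \right)} = 12$ ($F{\left(G \right)} = 18 - 6 = 12$)
$\sqrt{31 \left(F{\left(6 \right)} + 24\right) + \frac{\left(5023 + 6626\right) + 4954}{11582 + 18546}} = \sqrt{31 \left(12 + 24\right) + \frac{\left(5023 + 6626\right) + 4954}{11582 + 18546}} = \sqrt{31 \cdot 36 + \frac{11649 + 4954}{30128}} = \sqrt{1116 + 16603 \cdot \frac{1}{30128}} = \sqrt{1116 + \frac{16603}{30128}} = \sqrt{\frac{33639451}{30128}} = \frac{\sqrt{63343086233}}{7532}$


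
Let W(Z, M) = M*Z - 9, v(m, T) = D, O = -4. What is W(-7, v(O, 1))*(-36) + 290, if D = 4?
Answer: 1622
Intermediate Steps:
v(m, T) = 4
W(Z, M) = -9 + M*Z
W(-7, v(O, 1))*(-36) + 290 = (-9 + 4*(-7))*(-36) + 290 = (-9 - 28)*(-36) + 290 = -37*(-36) + 290 = 1332 + 290 = 1622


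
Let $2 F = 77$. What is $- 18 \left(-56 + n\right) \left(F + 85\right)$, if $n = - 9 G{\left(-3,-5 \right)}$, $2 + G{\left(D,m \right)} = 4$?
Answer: $164502$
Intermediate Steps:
$F = \frac{77}{2}$ ($F = \frac{1}{2} \cdot 77 = \frac{77}{2} \approx 38.5$)
$G{\left(D,m \right)} = 2$ ($G{\left(D,m \right)} = -2 + 4 = 2$)
$n = -18$ ($n = \left(-9\right) 2 = -18$)
$- 18 \left(-56 + n\right) \left(F + 85\right) = - 18 \left(-56 - 18\right) \left(\frac{77}{2} + 85\right) = - 18 \left(\left(-74\right) \frac{247}{2}\right) = \left(-18\right) \left(-9139\right) = 164502$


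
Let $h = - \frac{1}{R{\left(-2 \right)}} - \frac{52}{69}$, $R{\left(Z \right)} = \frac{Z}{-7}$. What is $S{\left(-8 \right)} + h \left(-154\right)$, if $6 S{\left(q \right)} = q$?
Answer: $\frac{45107}{69} \approx 653.72$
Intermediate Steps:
$S{\left(q \right)} = \frac{q}{6}$
$R{\left(Z \right)} = - \frac{Z}{7}$ ($R{\left(Z \right)} = Z \left(- \frac{1}{7}\right) = - \frac{Z}{7}$)
$h = - \frac{587}{138}$ ($h = - \frac{1}{\left(- \frac{1}{7}\right) \left(-2\right)} - \frac{52}{69} = - \frac{1}{\frac{2}{7}} - \frac{52}{69} = \left(-1\right) \frac{7}{2} - \frac{52}{69} = - \frac{7}{2} - \frac{52}{69} = - \frac{587}{138} \approx -4.2536$)
$S{\left(-8 \right)} + h \left(-154\right) = \frac{1}{6} \left(-8\right) - - \frac{45199}{69} = - \frac{4}{3} + \frac{45199}{69} = \frac{45107}{69}$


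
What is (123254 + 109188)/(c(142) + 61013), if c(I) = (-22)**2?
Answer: 232442/61497 ≈ 3.7797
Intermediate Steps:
c(I) = 484
(123254 + 109188)/(c(142) + 61013) = (123254 + 109188)/(484 + 61013) = 232442/61497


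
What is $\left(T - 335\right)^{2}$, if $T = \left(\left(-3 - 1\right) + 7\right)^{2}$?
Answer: $106276$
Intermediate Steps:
$T = 9$ ($T = \left(-4 + 7\right)^{2} = 3^{2} = 9$)
$\left(T - 335\right)^{2} = \left(9 - 335\right)^{2} = \left(-326\right)^{2} = 106276$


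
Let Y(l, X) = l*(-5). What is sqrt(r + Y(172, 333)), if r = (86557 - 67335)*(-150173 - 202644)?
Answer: I*sqrt(6781849234) ≈ 82352.0*I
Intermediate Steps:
r = -6781848374 (r = 19222*(-352817) = -6781848374)
Y(l, X) = -5*l
sqrt(r + Y(172, 333)) = sqrt(-6781848374 - 5*172) = sqrt(-6781848374 - 860) = sqrt(-6781849234) = I*sqrt(6781849234)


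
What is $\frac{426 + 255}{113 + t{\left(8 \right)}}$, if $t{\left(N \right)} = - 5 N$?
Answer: $\frac{681}{73} \approx 9.3288$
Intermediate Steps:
$\frac{426 + 255}{113 + t{\left(8 \right)}} = \frac{426 + 255}{113 - 40} = \frac{681}{113 - 40} = \frac{681}{73}$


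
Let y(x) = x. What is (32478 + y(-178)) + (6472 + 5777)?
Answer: 44549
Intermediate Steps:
(32478 + y(-178)) + (6472 + 5777) = (32478 - 178) + (6472 + 5777) = 32300 + 12249 = 44549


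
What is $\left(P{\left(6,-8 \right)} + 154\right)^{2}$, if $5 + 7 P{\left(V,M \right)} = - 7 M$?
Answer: $\frac{1274641}{49} \approx 26013.0$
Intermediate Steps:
$P{\left(V,M \right)} = - \frac{5}{7} - M$ ($P{\left(V,M \right)} = - \frac{5}{7} + \frac{\left(-7\right) M}{7} = - \frac{5}{7} - M$)
$\left(P{\left(6,-8 \right)} + 154\right)^{2} = \left(\left(- \frac{5}{7} - -8\right) + 154\right)^{2} = \left(\left(- \frac{5}{7} + 8\right) + 154\right)^{2} = \left(\frac{51}{7} + 154\right)^{2} = \left(\frac{1129}{7}\right)^{2} = \frac{1274641}{49}$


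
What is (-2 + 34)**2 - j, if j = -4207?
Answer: 5231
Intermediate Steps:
(-2 + 34)**2 - j = (-2 + 34)**2 - 1*(-4207) = 32**2 + 4207 = 1024 + 4207 = 5231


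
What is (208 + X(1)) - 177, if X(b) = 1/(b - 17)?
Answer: 495/16 ≈ 30.938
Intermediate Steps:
X(b) = 1/(-17 + b)
(208 + X(1)) - 177 = (208 + 1/(-17 + 1)) - 177 = (208 + 1/(-16)) - 177 = (208 - 1/16) - 177 = 3327/16 - 177 = 495/16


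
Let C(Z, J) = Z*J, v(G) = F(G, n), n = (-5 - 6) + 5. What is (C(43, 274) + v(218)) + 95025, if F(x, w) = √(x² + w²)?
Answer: 106807 + 2*√11890 ≈ 1.0703e+5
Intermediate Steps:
n = -6 (n = -11 + 5 = -6)
F(x, w) = √(w² + x²)
v(G) = √(36 + G²) (v(G) = √((-6)² + G²) = √(36 + G²))
C(Z, J) = J*Z
(C(43, 274) + v(218)) + 95025 = (274*43 + √(36 + 218²)) + 95025 = (11782 + √(36 + 47524)) + 95025 = (11782 + √47560) + 95025 = (11782 + 2*√11890) + 95025 = 106807 + 2*√11890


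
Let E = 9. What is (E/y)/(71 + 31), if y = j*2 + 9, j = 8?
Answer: 3/850 ≈ 0.0035294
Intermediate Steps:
y = 25 (y = 8*2 + 9 = 16 + 9 = 25)
(E/y)/(71 + 31) = (9/25)/(71 + 31) = (9*(1/25))/102 = (1/102)*(9/25) = 3/850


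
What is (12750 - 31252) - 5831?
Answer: -24333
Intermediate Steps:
(12750 - 31252) - 5831 = -18502 - 5831 = -24333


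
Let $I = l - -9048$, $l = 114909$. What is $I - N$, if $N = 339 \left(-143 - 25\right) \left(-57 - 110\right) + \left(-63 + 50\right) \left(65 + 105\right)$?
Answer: $-9384817$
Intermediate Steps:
$N = 9508774$ ($N = 339 \left(\left(-168\right) \left(-167\right)\right) - 2210 = 339 \cdot 28056 - 2210 = 9510984 - 2210 = 9508774$)
$I = 123957$ ($I = 114909 - -9048 = 114909 + 9048 = 123957$)
$I - N = 123957 - 9508774 = -9384817$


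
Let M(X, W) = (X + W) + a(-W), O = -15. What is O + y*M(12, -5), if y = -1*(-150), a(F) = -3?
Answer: 585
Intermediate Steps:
y = 150
M(X, W) = -3 + W + X (M(X, W) = (X + W) - 3 = (W + X) - 3 = -3 + W + X)
O + y*M(12, -5) = -15 + 150*(-3 - 5 + 12) = -15 + 150*4 = -15 + 600 = 585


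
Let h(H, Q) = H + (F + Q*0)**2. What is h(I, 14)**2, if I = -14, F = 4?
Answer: 4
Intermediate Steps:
h(H, Q) = 16 + H (h(H, Q) = H + (4 + Q*0)**2 = H + (4 + 0)**2 = H + 4**2 = H + 16 = 16 + H)
h(I, 14)**2 = (16 - 14)**2 = 2**2 = 4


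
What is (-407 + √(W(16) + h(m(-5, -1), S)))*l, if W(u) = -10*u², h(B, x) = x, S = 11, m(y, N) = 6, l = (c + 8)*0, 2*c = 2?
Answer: 0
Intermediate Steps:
c = 1 (c = (½)*2 = 1)
l = 0 (l = (1 + 8)*0 = 9*0 = 0)
(-407 + √(W(16) + h(m(-5, -1), S)))*l = (-407 + √(-10*16² + 11))*0 = (-407 + √(-10*256 + 11))*0 = (-407 + √(-2560 + 11))*0 = (-407 + √(-2549))*0 = (-407 + I*√2549)*0 = 0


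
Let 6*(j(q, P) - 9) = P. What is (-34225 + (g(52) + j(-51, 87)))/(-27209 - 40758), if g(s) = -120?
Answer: 68643/135934 ≈ 0.50497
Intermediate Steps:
j(q, P) = 9 + P/6
(-34225 + (g(52) + j(-51, 87)))/(-27209 - 40758) = (-34225 + (-120 + (9 + (1/6)*87)))/(-27209 - 40758) = (-34225 + (-120 + (9 + 29/2)))/(-67967) = (-34225 + (-120 + 47/2))*(-1/67967) = (-34225 - 193/2)*(-1/67967) = -68643/2*(-1/67967) = 68643/135934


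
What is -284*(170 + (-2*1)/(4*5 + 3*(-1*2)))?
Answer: -337676/7 ≈ -48239.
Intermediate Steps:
-284*(170 + (-2*1)/(4*5 + 3*(-1*2))) = -284*(170 - 2/(20 + 3*(-2))) = -284*(170 - 2/(20 - 6)) = -284*(170 - 2/14) = -284*(170 - 2*1/14) = -284*(170 - ⅐) = -284*1189/7 = -337676/7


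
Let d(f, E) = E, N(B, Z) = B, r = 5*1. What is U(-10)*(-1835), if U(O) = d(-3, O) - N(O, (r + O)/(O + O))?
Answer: 0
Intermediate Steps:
r = 5
U(O) = 0 (U(O) = O - O = 0)
U(-10)*(-1835) = 0*(-1835) = 0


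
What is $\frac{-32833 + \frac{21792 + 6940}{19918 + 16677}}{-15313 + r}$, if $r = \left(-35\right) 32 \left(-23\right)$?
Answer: $- \frac{1201494903}{382307965} \approx -3.1427$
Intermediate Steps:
$r = 25760$ ($r = \left(-1120\right) \left(-23\right) = 25760$)
$\frac{-32833 + \frac{21792 + 6940}{19918 + 16677}}{-15313 + r} = \frac{-32833 + \frac{21792 + 6940}{19918 + 16677}}{-15313 + 25760} = \frac{-32833 + \frac{28732}{36595}}{10447} = \left(-32833 + 28732 \cdot \frac{1}{36595}\right) \frac{1}{10447} = \left(-32833 + \frac{28732}{36595}\right) \frac{1}{10447} = \left(- \frac{1201494903}{36595}\right) \frac{1}{10447} = - \frac{1201494903}{382307965}$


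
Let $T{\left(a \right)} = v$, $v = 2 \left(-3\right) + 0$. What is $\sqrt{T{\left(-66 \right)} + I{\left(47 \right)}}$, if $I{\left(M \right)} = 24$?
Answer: $3 \sqrt{2} \approx 4.2426$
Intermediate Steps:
$v = -6$ ($v = -6 + 0 = -6$)
$T{\left(a \right)} = -6$
$\sqrt{T{\left(-66 \right)} + I{\left(47 \right)}} = \sqrt{-6 + 24} = \sqrt{18} = 3 \sqrt{2}$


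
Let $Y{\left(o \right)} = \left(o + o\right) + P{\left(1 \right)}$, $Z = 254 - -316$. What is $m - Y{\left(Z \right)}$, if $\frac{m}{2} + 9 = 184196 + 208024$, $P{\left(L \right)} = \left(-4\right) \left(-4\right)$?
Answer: $783266$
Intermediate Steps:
$Z = 570$ ($Z = 254 + 316 = 570$)
$P{\left(L \right)} = 16$
$Y{\left(o \right)} = 16 + 2 o$ ($Y{\left(o \right)} = \left(o + o\right) + 16 = 2 o + 16 = 16 + 2 o$)
$m = 784422$ ($m = -18 + 2 \left(184196 + 208024\right) = -18 + 2 \cdot 392220 = -18 + 784440 = 784422$)
$m - Y{\left(Z \right)} = 784422 - \left(16 + 2 \cdot 570\right) = 784422 - \left(16 + 1140\right) = 784422 - 1156 = 783266$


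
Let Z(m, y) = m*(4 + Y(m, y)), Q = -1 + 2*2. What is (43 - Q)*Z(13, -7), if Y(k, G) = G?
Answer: -1560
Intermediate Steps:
Q = 3 (Q = -1 + 4 = 3)
Z(m, y) = m*(4 + y)
(43 - Q)*Z(13, -7) = (43 - 1*3)*(13*(4 - 7)) = (43 - 3)*(13*(-3)) = 40*(-39) = -1560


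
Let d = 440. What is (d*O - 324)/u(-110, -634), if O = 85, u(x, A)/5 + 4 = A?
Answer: -18538/1595 ≈ -11.623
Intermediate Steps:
u(x, A) = -20 + 5*A
(d*O - 324)/u(-110, -634) = (440*85 - 324)/(-20 + 5*(-634)) = (37400 - 324)/(-20 - 3170) = 37076/(-3190) = 37076*(-1/3190) = -18538/1595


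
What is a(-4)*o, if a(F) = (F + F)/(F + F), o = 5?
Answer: 5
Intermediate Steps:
a(F) = 1 (a(F) = (2*F)/((2*F)) = (2*F)*(1/(2*F)) = 1)
a(-4)*o = 1*5 = 5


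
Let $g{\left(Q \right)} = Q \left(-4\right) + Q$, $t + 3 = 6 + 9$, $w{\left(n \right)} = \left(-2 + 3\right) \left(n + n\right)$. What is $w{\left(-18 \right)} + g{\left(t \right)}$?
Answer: $-72$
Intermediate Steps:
$w{\left(n \right)} = 2 n$ ($w{\left(n \right)} = 1 \cdot 2 n = 2 n$)
$t = 12$ ($t = -3 + \left(6 + 9\right) = -3 + 15 = 12$)
$g{\left(Q \right)} = - 3 Q$ ($g{\left(Q \right)} = - 4 Q + Q = - 3 Q$)
$w{\left(-18 \right)} + g{\left(t \right)} = 2 \left(-18\right) - 36 = -36 - 36 = -72$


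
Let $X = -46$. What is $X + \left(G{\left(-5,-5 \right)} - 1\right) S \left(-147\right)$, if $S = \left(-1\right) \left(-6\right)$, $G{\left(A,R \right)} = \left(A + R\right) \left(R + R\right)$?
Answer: $-87364$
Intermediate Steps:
$G{\left(A,R \right)} = 2 R \left(A + R\right)$ ($G{\left(A,R \right)} = \left(A + R\right) 2 R = 2 R \left(A + R\right)$)
$S = 6$
$X + \left(G{\left(-5,-5 \right)} - 1\right) S \left(-147\right) = -46 + \left(2 \left(-5\right) \left(-5 - 5\right) - 1\right) 6 \left(-147\right) = -46 + \left(2 \left(-5\right) \left(-10\right) - 1\right) 6 \left(-147\right) = -46 + \left(100 - 1\right) 6 \left(-147\right) = -46 + 99 \cdot 6 \left(-147\right) = -46 + 594 \left(-147\right) = -46 - 87318 = -87364$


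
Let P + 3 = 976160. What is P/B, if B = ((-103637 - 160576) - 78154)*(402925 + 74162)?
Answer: -75089/12564526533 ≈ -5.9763e-6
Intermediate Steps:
P = 976157 (P = -3 + 976160 = 976157)
B = -163338844929 (B = (-264213 - 78154)*477087 = -342367*477087 = -163338844929)
P/B = 976157/(-163338844929) = 976157*(-1/163338844929) = -75089/12564526533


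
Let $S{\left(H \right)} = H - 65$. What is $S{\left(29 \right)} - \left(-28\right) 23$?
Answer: $608$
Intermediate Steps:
$S{\left(H \right)} = -65 + H$ ($S{\left(H \right)} = H - 65 = -65 + H$)
$S{\left(29 \right)} - \left(-28\right) 23 = \left(-65 + 29\right) - \left(-28\right) 23 = -36 - -644 = -36 + 644 = 608$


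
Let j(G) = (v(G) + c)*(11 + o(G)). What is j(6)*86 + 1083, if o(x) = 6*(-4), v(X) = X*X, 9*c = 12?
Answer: -121967/3 ≈ -40656.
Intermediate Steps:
c = 4/3 (c = (⅑)*12 = 4/3 ≈ 1.3333)
v(X) = X²
o(x) = -24
j(G) = -52/3 - 13*G² (j(G) = (G² + 4/3)*(11 - 24) = (4/3 + G²)*(-13) = -52/3 - 13*G²)
j(6)*86 + 1083 = (-52/3 - 13*6²)*86 + 1083 = (-52/3 - 13*36)*86 + 1083 = (-52/3 - 468)*86 + 1083 = -1456/3*86 + 1083 = -125216/3 + 1083 = -121967/3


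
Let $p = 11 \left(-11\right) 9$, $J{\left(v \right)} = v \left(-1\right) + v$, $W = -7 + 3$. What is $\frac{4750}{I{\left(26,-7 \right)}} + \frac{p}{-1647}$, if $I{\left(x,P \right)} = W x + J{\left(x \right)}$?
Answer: $- \frac{428333}{9516} \approx -45.012$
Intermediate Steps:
$W = -4$
$J{\left(v \right)} = 0$ ($J{\left(v \right)} = - v + v = 0$)
$p = -1089$ ($p = \left(-121\right) 9 = -1089$)
$I{\left(x,P \right)} = - 4 x$ ($I{\left(x,P \right)} = - 4 x + 0 = - 4 x$)
$\frac{4750}{I{\left(26,-7 \right)}} + \frac{p}{-1647} = \frac{4750}{\left(-4\right) 26} - \frac{1089}{-1647} = \frac{4750}{-104} - - \frac{121}{183} = 4750 \left(- \frac{1}{104}\right) + \frac{121}{183} = - \frac{2375}{52} + \frac{121}{183} = - \frac{428333}{9516}$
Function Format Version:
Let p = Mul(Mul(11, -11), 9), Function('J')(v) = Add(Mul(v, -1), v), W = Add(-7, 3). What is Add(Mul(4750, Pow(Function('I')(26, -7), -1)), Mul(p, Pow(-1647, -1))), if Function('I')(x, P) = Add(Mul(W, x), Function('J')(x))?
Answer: Rational(-428333, 9516) ≈ -45.012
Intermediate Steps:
W = -4
Function('J')(v) = 0 (Function('J')(v) = Add(Mul(-1, v), v) = 0)
p = -1089 (p = Mul(-121, 9) = -1089)
Function('I')(x, P) = Mul(-4, x) (Function('I')(x, P) = Add(Mul(-4, x), 0) = Mul(-4, x))
Add(Mul(4750, Pow(Function('I')(26, -7), -1)), Mul(p, Pow(-1647, -1))) = Add(Mul(4750, Pow(Mul(-4, 26), -1)), Mul(-1089, Pow(-1647, -1))) = Add(Mul(4750, Pow(-104, -1)), Mul(-1089, Rational(-1, 1647))) = Add(Mul(4750, Rational(-1, 104)), Rational(121, 183)) = Add(Rational(-2375, 52), Rational(121, 183)) = Rational(-428333, 9516)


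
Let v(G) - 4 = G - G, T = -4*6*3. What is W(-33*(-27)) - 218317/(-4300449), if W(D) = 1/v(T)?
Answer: 5173717/17201796 ≈ 0.30077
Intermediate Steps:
T = -72 (T = -24*3 = -72)
v(G) = 4 (v(G) = 4 + (G - G) = 4 + 0 = 4)
W(D) = 1/4
W(-33*(-27)) - 218317/(-4300449) = 1/4 - 218317/(-4300449) = 1/4 - 218317*(-1/4300449) = 1/4 + 218317/4300449 = 5173717/17201796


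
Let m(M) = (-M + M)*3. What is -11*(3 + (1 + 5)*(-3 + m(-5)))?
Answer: 165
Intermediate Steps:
m(M) = 0 (m(M) = 0*3 = 0)
-11*(3 + (1 + 5)*(-3 + m(-5))) = -11*(3 + (1 + 5)*(-3 + 0)) = -11*(3 + 6*(-3)) = -11*(3 - 18) = -11*(-15) = 165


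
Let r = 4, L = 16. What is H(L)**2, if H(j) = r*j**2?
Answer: 1048576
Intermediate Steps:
H(j) = 4*j**2
H(L)**2 = (4*16**2)**2 = (4*256)**2 = 1024**2 = 1048576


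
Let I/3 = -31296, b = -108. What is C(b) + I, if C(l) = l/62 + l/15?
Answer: -14554026/155 ≈ -93897.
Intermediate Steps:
C(l) = 77*l/930 (C(l) = l*(1/62) + l*(1/15) = l/62 + l/15 = 77*l/930)
I = -93888 (I = 3*(-31296) = -93888)
C(b) + I = (77/930)*(-108) - 93888 = -1386/155 - 93888 = -14554026/155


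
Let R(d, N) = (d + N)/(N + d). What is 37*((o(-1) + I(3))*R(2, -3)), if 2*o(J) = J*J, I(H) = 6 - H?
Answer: 259/2 ≈ 129.50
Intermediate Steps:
o(J) = J**2/2 (o(J) = (J*J)/2 = J**2/2)
R(d, N) = 1 (R(d, N) = (N + d)/(N + d) = 1)
37*((o(-1) + I(3))*R(2, -3)) = 37*(((1/2)*(-1)**2 + (6 - 1*3))*1) = 37*(((1/2)*1 + (6 - 3))*1) = 37*((1/2 + 3)*1) = 37*((7/2)*1) = 37*(7/2) = 259/2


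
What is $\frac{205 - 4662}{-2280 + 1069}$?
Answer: $\frac{4457}{1211} \approx 3.6804$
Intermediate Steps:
$\frac{205 - 4662}{-2280 + 1069} = - \frac{4457}{-1211} = \left(-4457\right) \left(- \frac{1}{1211}\right) = \frac{4457}{1211}$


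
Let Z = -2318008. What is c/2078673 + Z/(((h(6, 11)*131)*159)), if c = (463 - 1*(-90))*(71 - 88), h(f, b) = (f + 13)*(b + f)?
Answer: -10234021763/29318296883 ≈ -0.34907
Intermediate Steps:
h(f, b) = (13 + f)*(b + f)
c = -9401 (c = (463 + 90)*(-17) = 553*(-17) = -9401)
c/2078673 + Z/(((h(6, 11)*131)*159)) = -9401/2078673 - 2318008*1/(20829*(6² + 13*11 + 13*6 + 11*6)) = -9401*1/2078673 - 2318008*1/(20829*(36 + 143 + 78 + 66)) = -9401/2078673 - 2318008/((323*131)*159) = -9401/2078673 - 2318008/(42313*159) = -9401/2078673 - 2318008/6727767 = -9401/2078673 - 2318008*1/6727767 = -9401/2078673 - 43736/126939 = -10234021763/29318296883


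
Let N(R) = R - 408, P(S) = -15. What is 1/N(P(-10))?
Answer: -1/423 ≈ -0.0023641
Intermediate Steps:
N(R) = -408 + R
1/N(P(-10)) = 1/(-408 - 15) = 1/(-423) = -1/423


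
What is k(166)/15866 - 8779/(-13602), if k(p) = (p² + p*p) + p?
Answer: 445589485/107904666 ≈ 4.1295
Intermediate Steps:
k(p) = p + 2*p² (k(p) = (p² + p²) + p = 2*p² + p = p + 2*p²)
k(166)/15866 - 8779/(-13602) = (166*(1 + 2*166))/15866 - 8779/(-13602) = (166*(1 + 332))*(1/15866) - 8779*(-1/13602) = (166*333)*(1/15866) + 8779/13602 = 55278*(1/15866) + 8779/13602 = 27639/7933 + 8779/13602 = 445589485/107904666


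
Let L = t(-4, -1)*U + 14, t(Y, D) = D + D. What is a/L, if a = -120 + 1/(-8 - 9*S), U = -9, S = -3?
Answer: -2279/608 ≈ -3.7484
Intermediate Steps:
t(Y, D) = 2*D
L = 32 (L = (2*(-1))*(-9) + 14 = -2*(-9) + 14 = 18 + 14 = 32)
a = -2279/19 (a = -120 + 1/(-8 - 9*(-3)) = -120 + 1/(-8 + 27) = -120 + 1/19 = -2279/19 ≈ -119.95)
a/L = -2279/19/32 = -2279/19*1/32 = -2279/608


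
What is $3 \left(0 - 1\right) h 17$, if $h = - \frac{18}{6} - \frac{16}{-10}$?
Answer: $\frac{357}{5} \approx 71.4$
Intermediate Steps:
$h = - \frac{7}{5}$ ($h = \left(-18\right) \frac{1}{6} - - \frac{8}{5} = -3 + \frac{8}{5} = - \frac{7}{5} \approx -1.4$)
$3 \left(0 - 1\right) h 17 = 3 \left(0 - 1\right) \left(- \frac{7}{5}\right) 17 = 3 \left(-1\right) \left(- \frac{7}{5}\right) 17 = \left(-3\right) \left(- \frac{7}{5}\right) 17 = \frac{21}{5} \cdot 17 = \frac{357}{5}$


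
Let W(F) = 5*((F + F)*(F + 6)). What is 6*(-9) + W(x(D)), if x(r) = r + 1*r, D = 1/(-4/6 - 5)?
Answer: -21366/289 ≈ -73.931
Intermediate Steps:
D = -3/17 (D = 1/(-4*1/6 - 5) = 1/(-2/3 - 5) = 1/(-17/3) = -3/17 ≈ -0.17647)
x(r) = 2*r (x(r) = r + r = 2*r)
W(F) = 10*F*(6 + F) (W(F) = 5*((2*F)*(6 + F)) = 5*(2*F*(6 + F)) = 10*F*(6 + F))
6*(-9) + W(x(D)) = 6*(-9) + 10*(2*(-3/17))*(6 + 2*(-3/17)) = -54 + 10*(-6/17)*(6 - 6/17) = -54 + 10*(-6/17)*(96/17) = -54 - 5760/289 = -21366/289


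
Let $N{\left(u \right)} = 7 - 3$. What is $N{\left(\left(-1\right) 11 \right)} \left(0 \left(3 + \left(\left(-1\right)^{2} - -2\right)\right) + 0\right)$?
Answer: $0$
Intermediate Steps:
$N{\left(u \right)} = 4$
$N{\left(\left(-1\right) 11 \right)} \left(0 \left(3 + \left(\left(-1\right)^{2} - -2\right)\right) + 0\right) = 4 \left(0 \left(3 + \left(\left(-1\right)^{2} - -2\right)\right) + 0\right) = 4 \left(0 \left(3 + \left(1 + 2\right)\right) + 0\right) = 4 \left(0 \left(3 + 3\right) + 0\right) = 4 \left(0 \cdot 6 + 0\right) = 4 \left(0 + 0\right) = 4 \cdot 0 = 0$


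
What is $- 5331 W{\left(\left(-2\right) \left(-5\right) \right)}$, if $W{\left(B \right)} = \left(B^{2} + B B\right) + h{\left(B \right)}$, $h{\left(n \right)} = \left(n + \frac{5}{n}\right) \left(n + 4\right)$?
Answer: $-1849857$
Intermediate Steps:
$h{\left(n \right)} = \left(4 + n\right) \left(n + \frac{5}{n}\right)$ ($h{\left(n \right)} = \left(n + \frac{5}{n}\right) \left(4 + n\right) = \left(4 + n\right) \left(n + \frac{5}{n}\right)$)
$W{\left(B \right)} = 5 + 3 B^{2} + 4 B + \frac{20}{B}$ ($W{\left(B \right)} = \left(B^{2} + B B\right) + \left(5 + B^{2} + 4 B + \frac{20}{B}\right) = \left(B^{2} + B^{2}\right) + \left(5 + B^{2} + 4 B + \frac{20}{B}\right) = 2 B^{2} + \left(5 + B^{2} + 4 B + \frac{20}{B}\right) = 5 + 3 B^{2} + 4 B + \frac{20}{B}$)
$- 5331 W{\left(\left(-2\right) \left(-5\right) \right)} = - 5331 \left(5 + 3 \left(\left(-2\right) \left(-5\right)\right)^{2} + 4 \left(\left(-2\right) \left(-5\right)\right) + \frac{20}{\left(-2\right) \left(-5\right)}\right) = - 5331 \left(5 + 3 \cdot 10^{2} + 4 \cdot 10 + \frac{20}{10}\right) = - 5331 \left(5 + 3 \cdot 100 + 40 + 20 \cdot \frac{1}{10}\right) = - 5331 \left(5 + 300 + 40 + 2\right) = \left(-5331\right) 347 = -1849857$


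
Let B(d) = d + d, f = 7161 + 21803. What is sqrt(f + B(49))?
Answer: sqrt(29062) ≈ 170.48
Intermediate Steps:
f = 28964
B(d) = 2*d
sqrt(f + B(49)) = sqrt(28964 + 2*49) = sqrt(28964 + 98) = sqrt(29062)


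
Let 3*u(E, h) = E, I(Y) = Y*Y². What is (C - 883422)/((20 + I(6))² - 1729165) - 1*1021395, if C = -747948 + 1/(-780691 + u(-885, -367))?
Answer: -1334916906990854609/1306955860434 ≈ -1.0214e+6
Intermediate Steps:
I(Y) = Y³
u(E, h) = E/3
C = -584136916729/780986 (C = -747948 + 1/(-780691 + (⅓)*(-885)) = -747948 + 1/(-780691 - 295) = -747948 + 1/(-780986) = -747948 - 1/780986 = -584136916729/780986 ≈ -7.4795e+5)
(C - 883422)/((20 + I(6))² - 1729165) - 1*1021395 = (-584136916729/780986 - 883422)/((20 + 6³)² - 1729165) - 1*1021395 = -1274077130821/(780986*((20 + 216)² - 1729165)) - 1021395 = -1274077130821/(780986*(236² - 1729165)) - 1021395 = -1274077130821/(780986*(55696 - 1729165)) - 1021395 = -1274077130821/780986/(-1673469) - 1021395 = -1274077130821/780986*(-1/1673469) - 1021395 = 1274077130821/1306955860434 - 1021395 = -1334916906990854609/1306955860434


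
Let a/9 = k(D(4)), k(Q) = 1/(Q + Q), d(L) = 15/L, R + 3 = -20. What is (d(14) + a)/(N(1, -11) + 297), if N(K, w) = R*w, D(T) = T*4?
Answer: 303/123200 ≈ 0.0024594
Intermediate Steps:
D(T) = 4*T
R = -23 (R = -3 - 20 = -23)
N(K, w) = -23*w
k(Q) = 1/(2*Q)
a = 9/32 (a = 9*(1/(2*((4*4)))) = 9*((½)/16) = 9*((½)*(1/16)) = 9*(1/32) = 9/32 ≈ 0.28125)
(d(14) + a)/(N(1, -11) + 297) = (15/14 + 9/32)/(-23*(-11) + 297) = (15*(1/14) + 9/32)/(253 + 297) = (15/14 + 9/32)/550 = (303/224)*(1/550) = 303/123200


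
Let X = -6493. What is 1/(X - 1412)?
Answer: -1/7905 ≈ -0.00012650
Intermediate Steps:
1/(X - 1412) = 1/(-6493 - 1412) = 1/(-7905) = -1/7905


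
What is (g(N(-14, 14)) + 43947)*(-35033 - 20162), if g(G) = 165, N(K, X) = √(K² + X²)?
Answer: -2434761840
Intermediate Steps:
(g(N(-14, 14)) + 43947)*(-35033 - 20162) = (165 + 43947)*(-35033 - 20162) = 44112*(-55195) = -2434761840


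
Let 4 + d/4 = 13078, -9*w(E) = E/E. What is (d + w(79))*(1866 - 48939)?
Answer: -7385173133/3 ≈ -2.4617e+9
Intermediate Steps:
w(E) = -1/9 (w(E) = -E/(9*E) = -1/9*1 = -1/9)
d = 52296 (d = -16 + 4*13078 = -16 + 52312 = 52296)
(d + w(79))*(1866 - 48939) = (52296 - 1/9)*(1866 - 48939) = (470663/9)*(-47073) = -7385173133/3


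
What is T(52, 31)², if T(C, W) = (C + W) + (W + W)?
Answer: 21025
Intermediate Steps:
T(C, W) = C + 3*W (T(C, W) = (C + W) + 2*W = C + 3*W)
T(52, 31)² = (52 + 3*31)² = (52 + 93)² = 145² = 21025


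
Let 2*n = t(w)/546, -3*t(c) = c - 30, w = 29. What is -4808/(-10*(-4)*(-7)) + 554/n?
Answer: 63522241/35 ≈ 1.8149e+6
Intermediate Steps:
t(c) = 10 - c/3 (t(c) = -(c - 30)/3 = -(-30 + c)/3 = 10 - c/3)
n = 1/3276 (n = ((10 - 1/3*29)/546)/2 = ((10 - 29/3)*(1/546))/2 = ((1/3)*(1/546))/2 = (1/2)*(1/1638) = 1/3276 ≈ 0.00030525)
-4808/(-10*(-4)*(-7)) + 554/n = -4808/(-10*(-4)*(-7)) + 554/(1/3276) = -4808/(40*(-7)) + 554*3276 = -4808/(-280) + 1814904 = -4808*(-1/280) + 1814904 = 601/35 + 1814904 = 63522241/35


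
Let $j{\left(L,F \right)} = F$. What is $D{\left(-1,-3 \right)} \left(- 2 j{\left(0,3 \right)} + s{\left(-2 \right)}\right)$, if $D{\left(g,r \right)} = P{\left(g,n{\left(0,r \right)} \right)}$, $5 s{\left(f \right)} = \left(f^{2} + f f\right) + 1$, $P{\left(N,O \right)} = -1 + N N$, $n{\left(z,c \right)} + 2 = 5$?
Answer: $0$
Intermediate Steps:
$n{\left(z,c \right)} = 3$ ($n{\left(z,c \right)} = -2 + 5 = 3$)
$P{\left(N,O \right)} = -1 + N^{2}$
$s{\left(f \right)} = \frac{1}{5} + \frac{2 f^{2}}{5}$ ($s{\left(f \right)} = \frac{\left(f^{2} + f f\right) + 1}{5} = \frac{\left(f^{2} + f^{2}\right) + 1}{5} = \frac{2 f^{2} + 1}{5} = \frac{1 + 2 f^{2}}{5} = \frac{1}{5} + \frac{2 f^{2}}{5}$)
$D{\left(g,r \right)} = -1 + g^{2}$
$D{\left(-1,-3 \right)} \left(- 2 j{\left(0,3 \right)} + s{\left(-2 \right)}\right) = \left(-1 + \left(-1\right)^{2}\right) \left(\left(-2\right) 3 + \left(\frac{1}{5} + \frac{2 \left(-2\right)^{2}}{5}\right)\right) = \left(-1 + 1\right) \left(-6 + \left(\frac{1}{5} + \frac{2}{5} \cdot 4\right)\right) = 0 \left(-6 + \left(\frac{1}{5} + \frac{8}{5}\right)\right) = 0 \left(-6 + \frac{9}{5}\right) = 0 \left(- \frac{21}{5}\right) = 0$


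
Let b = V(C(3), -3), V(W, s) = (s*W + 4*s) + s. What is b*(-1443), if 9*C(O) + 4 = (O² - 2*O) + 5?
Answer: 23569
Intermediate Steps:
C(O) = ⅑ - 2*O/9 + O²/9 (C(O) = -4/9 + ((O² - 2*O) + 5)/9 = -4/9 + (5 + O² - 2*O)/9 = -4/9 + (5/9 - 2*O/9 + O²/9) = ⅑ - 2*O/9 + O²/9)
V(W, s) = 5*s + W*s (V(W, s) = (W*s + 4*s) + s = (4*s + W*s) + s = 5*s + W*s)
b = -49/3 (b = -3*(5 + (⅑ - 2/9*3 + (⅑)*3²)) = -3*(5 + (⅑ - ⅔ + (⅑)*9)) = -3*(5 + (⅑ - ⅔ + 1)) = -3*(5 + 4/9) = -3*49/9 = -49/3 ≈ -16.333)
b*(-1443) = -49/3*(-1443) = 23569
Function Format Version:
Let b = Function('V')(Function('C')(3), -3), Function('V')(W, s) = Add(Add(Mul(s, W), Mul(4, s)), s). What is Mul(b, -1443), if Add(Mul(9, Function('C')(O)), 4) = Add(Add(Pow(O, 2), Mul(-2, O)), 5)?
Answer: 23569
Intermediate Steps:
Function('C')(O) = Add(Rational(1, 9), Mul(Rational(-2, 9), O), Mul(Rational(1, 9), Pow(O, 2))) (Function('C')(O) = Add(Rational(-4, 9), Mul(Rational(1, 9), Add(Add(Pow(O, 2), Mul(-2, O)), 5))) = Add(Rational(-4, 9), Mul(Rational(1, 9), Add(5, Pow(O, 2), Mul(-2, O)))) = Add(Rational(-4, 9), Add(Rational(5, 9), Mul(Rational(-2, 9), O), Mul(Rational(1, 9), Pow(O, 2)))) = Add(Rational(1, 9), Mul(Rational(-2, 9), O), Mul(Rational(1, 9), Pow(O, 2))))
Function('V')(W, s) = Add(Mul(5, s), Mul(W, s)) (Function('V')(W, s) = Add(Add(Mul(W, s), Mul(4, s)), s) = Add(Add(Mul(4, s), Mul(W, s)), s) = Add(Mul(5, s), Mul(W, s)))
b = Rational(-49, 3) (b = Mul(-3, Add(5, Add(Rational(1, 9), Mul(Rational(-2, 9), 3), Mul(Rational(1, 9), Pow(3, 2))))) = Mul(-3, Add(5, Add(Rational(1, 9), Rational(-2, 3), Mul(Rational(1, 9), 9)))) = Mul(-3, Add(5, Add(Rational(1, 9), Rational(-2, 3), 1))) = Mul(-3, Add(5, Rational(4, 9))) = Mul(-3, Rational(49, 9)) = Rational(-49, 3) ≈ -16.333)
Mul(b, -1443) = Mul(Rational(-49, 3), -1443) = 23569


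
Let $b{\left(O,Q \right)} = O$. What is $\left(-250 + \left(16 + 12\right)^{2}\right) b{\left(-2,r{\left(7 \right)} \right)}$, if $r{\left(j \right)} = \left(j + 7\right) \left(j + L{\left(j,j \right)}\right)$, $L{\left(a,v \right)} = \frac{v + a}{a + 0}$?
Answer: $-1068$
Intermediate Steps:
$L{\left(a,v \right)} = \frac{a + v}{a}$
$r{\left(j \right)} = \left(2 + j\right) \left(7 + j\right)$ ($r{\left(j \right)} = \left(j + 7\right) \left(j + \frac{j + j}{j}\right) = \left(7 + j\right) \left(j + \frac{2 j}{j}\right) = \left(7 + j\right) \left(j + 2\right) = \left(7 + j\right) \left(2 + j\right) = \left(2 + j\right) \left(7 + j\right)$)
$\left(-250 + \left(16 + 12\right)^{2}\right) b{\left(-2,r{\left(7 \right)} \right)} = \left(-250 + \left(16 + 12\right)^{2}\right) \left(-2\right) = \left(-250 + 28^{2}\right) \left(-2\right) = \left(-250 + 784\right) \left(-2\right) = 534 \left(-2\right) = -1068$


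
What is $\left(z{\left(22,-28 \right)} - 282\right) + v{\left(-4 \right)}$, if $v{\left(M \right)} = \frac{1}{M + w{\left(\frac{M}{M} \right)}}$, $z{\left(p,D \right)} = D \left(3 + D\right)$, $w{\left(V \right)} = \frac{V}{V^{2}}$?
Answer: $\frac{1253}{3} \approx 417.67$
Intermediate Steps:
$w{\left(V \right)} = \frac{1}{V}$ ($w{\left(V \right)} = \frac{V}{V^{2}} = \frac{1}{V}$)
$v{\left(M \right)} = \frac{1}{1 + M}$ ($v{\left(M \right)} = \frac{1}{M + \frac{1}{M \frac{1}{M}}} = \frac{1}{M + 1^{-1}} = \frac{1}{M + 1} = \frac{1}{1 + M}$)
$\left(z{\left(22,-28 \right)} - 282\right) + v{\left(-4 \right)} = \left(- 28 \left(3 - 28\right) - 282\right) + \frac{1}{1 - 4} = \left(\left(-28\right) \left(-25\right) - 282\right) + \frac{1}{-3} = \left(700 - 282\right) - \frac{1}{3} = 418 - \frac{1}{3} = \frac{1253}{3}$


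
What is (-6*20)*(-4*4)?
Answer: 1920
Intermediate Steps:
(-6*20)*(-4*4) = -120*(-16) = 1920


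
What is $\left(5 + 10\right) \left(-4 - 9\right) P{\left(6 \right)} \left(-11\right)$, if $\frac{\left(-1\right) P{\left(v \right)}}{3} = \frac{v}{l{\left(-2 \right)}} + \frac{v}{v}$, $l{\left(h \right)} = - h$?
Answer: $-25740$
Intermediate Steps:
$P{\left(v \right)} = -3 - \frac{3 v}{2}$ ($P{\left(v \right)} = - 3 \left(\frac{v}{\left(-1\right) \left(-2\right)} + \frac{v}{v}\right) = - 3 \left(\frac{v}{2} + 1\right) = - 3 \left(1 + \frac{v}{2}\right) = -3 - \frac{3 v}{2}$)
$\left(5 + 10\right) \left(-4 - 9\right) P{\left(6 \right)} \left(-11\right) = \left(5 + 10\right) \left(-4 - 9\right) \left(-3 - 9\right) \left(-11\right) = 15 \left(-13\right) \left(-3 - 9\right) \left(-11\right) = \left(-195\right) \left(-12\right) \left(-11\right) = 2340 \left(-11\right) = -25740$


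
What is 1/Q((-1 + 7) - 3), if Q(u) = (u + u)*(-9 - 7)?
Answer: -1/96 ≈ -0.010417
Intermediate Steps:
Q(u) = -32*u (Q(u) = (2*u)*(-16) = -32*u)
1/Q((-1 + 7) - 3) = 1/(-32*((-1 + 7) - 3)) = 1/(-32*(6 - 3)) = 1/(-32*3) = 1/(-96) = -1/96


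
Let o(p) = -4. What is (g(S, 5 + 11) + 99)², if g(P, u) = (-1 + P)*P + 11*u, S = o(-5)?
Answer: 87025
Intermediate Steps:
S = -4
g(P, u) = 11*u + P*(-1 + P) (g(P, u) = P*(-1 + P) + 11*u = 11*u + P*(-1 + P))
(g(S, 5 + 11) + 99)² = (((-4)² - 1*(-4) + 11*(5 + 11)) + 99)² = ((16 + 4 + 11*16) + 99)² = ((16 + 4 + 176) + 99)² = (196 + 99)² = 295² = 87025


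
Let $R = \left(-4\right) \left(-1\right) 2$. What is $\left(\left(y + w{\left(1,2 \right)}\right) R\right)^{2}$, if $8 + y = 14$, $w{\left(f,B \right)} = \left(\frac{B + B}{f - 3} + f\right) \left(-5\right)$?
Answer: $7744$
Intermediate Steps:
$w{\left(f,B \right)} = - 5 f - \frac{10 B}{-3 + f}$ ($w{\left(f,B \right)} = \left(\frac{2 B}{-3 + f} + f\right) \left(-5\right) = \left(f + \frac{2 B}{-3 + f}\right) \left(-5\right) = - 5 f - \frac{10 B}{-3 + f}$)
$R = 8$ ($R = 4 \cdot 2 = 8$)
$y = 6$ ($y = -8 + 14 = 6$)
$\left(\left(y + w{\left(1,2 \right)}\right) R\right)^{2} = \left(\left(6 + \frac{5 \left(- 1^{2} - 4 + 3 \cdot 1\right)}{-3 + 1}\right) 8\right)^{2} = \left(\left(6 + \frac{5 \left(\left(-1\right) 1 - 4 + 3\right)}{-2}\right) 8\right)^{2} = \left(\left(6 + 5 \left(- \frac{1}{2}\right) \left(-1 - 4 + 3\right)\right) 8\right)^{2} = \left(\left(6 + 5 \left(- \frac{1}{2}\right) \left(-2\right)\right) 8\right)^{2} = \left(\left(6 + 5\right) 8\right)^{2} = \left(11 \cdot 8\right)^{2} = 88^{2} = 7744$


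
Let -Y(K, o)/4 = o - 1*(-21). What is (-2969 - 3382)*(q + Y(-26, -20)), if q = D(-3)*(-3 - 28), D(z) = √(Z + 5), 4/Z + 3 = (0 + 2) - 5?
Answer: 25404 + 65627*√39 ≈ 4.3524e+5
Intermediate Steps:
Z = -⅔ (Z = 4/(-3 + ((0 + 2) - 5)) = 4/(-3 + (2 - 5)) = 4/(-3 - 3) = 4/(-6) = 4*(-⅙) = -⅔ ≈ -0.66667)
Y(K, o) = -84 - 4*o (Y(K, o) = -4*(o - 1*(-21)) = -4*(o + 21) = -4*(21 + o) = -84 - 4*o)
D(z) = √39/3 (D(z) = √(-⅔ + 5) = √(13/3) = √39/3)
q = -31*√39/3 (q = (√39/3)*(-3 - 28) = (√39/3)*(-31) = -31*√39/3 ≈ -64.532)
(-2969 - 3382)*(q + Y(-26, -20)) = (-2969 - 3382)*(-31*√39/3 + (-84 - 4*(-20))) = -6351*(-31*√39/3 + (-84 + 80)) = -6351*(-31*√39/3 - 4) = -6351*(-4 - 31*√39/3) = 25404 + 65627*√39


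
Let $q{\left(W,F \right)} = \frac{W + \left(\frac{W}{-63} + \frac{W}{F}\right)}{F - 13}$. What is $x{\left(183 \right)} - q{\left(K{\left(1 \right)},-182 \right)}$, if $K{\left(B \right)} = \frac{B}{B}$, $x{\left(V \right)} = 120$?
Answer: $\frac{5475829}{45630} \approx 120.01$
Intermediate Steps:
$K{\left(B \right)} = 1$
$q{\left(W,F \right)} = \frac{\frac{62 W}{63} + \frac{W}{F}}{-13 + F}$ ($q{\left(W,F \right)} = \frac{W + \left(W \left(- \frac{1}{63}\right) + \frac{W}{F}\right)}{-13 + F} = \frac{W - \left(\frac{W}{63} - \frac{W}{F}\right)}{-13 + F} = \frac{\frac{62 W}{63} + \frac{W}{F}}{-13 + F}$)
$x{\left(183 \right)} - q{\left(K{\left(1 \right)},-182 \right)} = 120 - \frac{1}{63} \cdot 1 \frac{1}{-182} \frac{1}{-13 - 182} \left(63 + 62 \left(-182\right)\right) = 120 - \frac{1}{63} \cdot 1 \left(- \frac{1}{182}\right) \frac{1}{-195} \left(63 - 11284\right) = 120 - \frac{1}{63} \cdot 1 \left(- \frac{1}{182}\right) \left(- \frac{1}{195}\right) \left(-11221\right) = 120 - - \frac{229}{45630} = 120 + \frac{229}{45630} = \frac{5475829}{45630}$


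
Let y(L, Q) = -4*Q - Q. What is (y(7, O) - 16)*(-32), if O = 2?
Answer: 832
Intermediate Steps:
y(L, Q) = -5*Q
(y(7, O) - 16)*(-32) = (-5*2 - 16)*(-32) = (-10 - 16)*(-32) = -26*(-32) = 832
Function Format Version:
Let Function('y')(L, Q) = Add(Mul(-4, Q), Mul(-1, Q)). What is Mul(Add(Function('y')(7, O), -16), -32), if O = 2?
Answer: 832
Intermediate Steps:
Function('y')(L, Q) = Mul(-5, Q)
Mul(Add(Function('y')(7, O), -16), -32) = Mul(Add(Mul(-5, 2), -16), -32) = Mul(Add(-10, -16), -32) = Mul(-26, -32) = 832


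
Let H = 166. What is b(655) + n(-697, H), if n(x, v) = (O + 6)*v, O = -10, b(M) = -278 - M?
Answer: -1597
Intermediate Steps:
n(x, v) = -4*v (n(x, v) = (-10 + 6)*v = -4*v)
b(655) + n(-697, H) = (-278 - 1*655) - 4*166 = (-278 - 655) - 664 = -933 - 664 = -1597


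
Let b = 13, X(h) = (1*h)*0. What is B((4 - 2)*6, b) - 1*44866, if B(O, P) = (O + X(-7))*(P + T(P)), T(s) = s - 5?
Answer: -44614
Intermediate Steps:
T(s) = -5 + s
X(h) = 0 (X(h) = h*0 = 0)
B(O, P) = O*(-5 + 2*P) (B(O, P) = (O + 0)*(P + (-5 + P)) = O*(-5 + 2*P))
B((4 - 2)*6, b) - 1*44866 = ((4 - 2)*6)*(-5 + 2*13) - 1*44866 = (2*6)*(-5 + 26) - 44866 = 12*21 - 44866 = 252 - 44866 = -44614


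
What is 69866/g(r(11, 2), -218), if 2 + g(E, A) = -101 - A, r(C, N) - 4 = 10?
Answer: 69866/115 ≈ 607.53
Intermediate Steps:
r(C, N) = 14 (r(C, N) = 4 + 10 = 14)
g(E, A) = -103 - A (g(E, A) = -2 + (-101 - A) = -103 - A)
69866/g(r(11, 2), -218) = 69866/(-103 - 1*(-218)) = 69866/(-103 + 218) = 69866/115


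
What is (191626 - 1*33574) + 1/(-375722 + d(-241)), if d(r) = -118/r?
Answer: 14311432213727/90548884 ≈ 1.5805e+5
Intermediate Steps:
(191626 - 1*33574) + 1/(-375722 + d(-241)) = (191626 - 1*33574) + 1/(-375722 - 118/(-241)) = (191626 - 33574) + 1/(-375722 - 118*(-1/241)) = 158052 + 1/(-375722 + 118/241) = 158052 + 1/(-90548884/241) = 158052 - 241/90548884 = 14311432213727/90548884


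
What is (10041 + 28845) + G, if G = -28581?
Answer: 10305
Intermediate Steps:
(10041 + 28845) + G = (10041 + 28845) - 28581 = 38886 - 28581 = 10305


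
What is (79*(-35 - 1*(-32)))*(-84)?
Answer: 19908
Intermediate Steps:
(79*(-35 - 1*(-32)))*(-84) = (79*(-35 + 32))*(-84) = (79*(-3))*(-84) = -237*(-84) = 19908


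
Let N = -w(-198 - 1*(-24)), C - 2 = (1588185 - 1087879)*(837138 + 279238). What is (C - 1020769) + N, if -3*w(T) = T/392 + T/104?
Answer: 711565424027287/1274 ≈ 5.5853e+11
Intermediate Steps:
w(T) = -31*T/7644 (w(T) = -(T/392 + T/104)/3 = -31*T/7644)
C = 558529611058 (C = 2 + (1588185 - 1087879)*(837138 + 279238) = 2 + 500306*1116376 = 2 + 558529611056 = 558529611058)
N = -899/1274 (N = -(-31)*(-198 - 1*(-24))/7644 = -(-31)*(-198 + 24)/7644 = -(-31)*(-174)/7644 = -1*899/1274 = -899/1274 ≈ -0.70565)
(C - 1020769) + N = (558529611058 - 1020769) - 899/1274 = 558528590289 - 899/1274 = 711565424027287/1274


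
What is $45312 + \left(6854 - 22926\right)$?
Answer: $29240$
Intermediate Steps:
$45312 + \left(6854 - 22926\right) = 45312 - 16072 = 29240$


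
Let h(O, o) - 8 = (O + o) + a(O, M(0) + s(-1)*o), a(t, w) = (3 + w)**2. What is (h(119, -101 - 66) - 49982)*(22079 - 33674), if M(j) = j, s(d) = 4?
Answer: -4547593785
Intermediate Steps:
h(O, o) = 8 + O + o + (3 + 4*o)**2 (h(O, o) = 8 + ((O + o) + (3 + (0 + 4*o))**2) = 8 + ((O + o) + (3 + 4*o)**2) = 8 + (O + o + (3 + 4*o)**2) = 8 + O + o + (3 + 4*o)**2)
(h(119, -101 - 66) - 49982)*(22079 - 33674) = ((8 + 119 + (-101 - 66) + (3 + 4*(-101 - 66))**2) - 49982)*(22079 - 33674) = ((8 + 119 - 167 + (3 + 4*(-167))**2) - 49982)*(-11595) = ((8 + 119 - 167 + (3 - 668)**2) - 49982)*(-11595) = ((8 + 119 - 167 + (-665)**2) - 49982)*(-11595) = ((8 + 119 - 167 + 442225) - 49982)*(-11595) = (442185 - 49982)*(-11595) = 392203*(-11595) = -4547593785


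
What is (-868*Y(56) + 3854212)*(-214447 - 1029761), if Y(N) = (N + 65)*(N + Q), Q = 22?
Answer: 5397339466176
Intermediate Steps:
Y(N) = (22 + N)*(65 + N) (Y(N) = (N + 65)*(N + 22) = (65 + N)*(22 + N) = (22 + N)*(65 + N))
(-868*Y(56) + 3854212)*(-214447 - 1029761) = (-868*(1430 + 56**2 + 87*56) + 3854212)*(-214447 - 1029761) = (-868*(1430 + 3136 + 4872) + 3854212)*(-1244208) = (-868*9438 + 3854212)*(-1244208) = (-8192184 + 3854212)*(-1244208) = -4337972*(-1244208) = 5397339466176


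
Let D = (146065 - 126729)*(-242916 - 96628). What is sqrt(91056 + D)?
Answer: 4*I*sqrt(410333233) ≈ 81027.0*I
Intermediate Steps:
D = -6565422784 (D = 19336*(-339544) = -6565422784)
sqrt(91056 + D) = sqrt(91056 - 6565422784) = sqrt(-6565331728) = 4*I*sqrt(410333233)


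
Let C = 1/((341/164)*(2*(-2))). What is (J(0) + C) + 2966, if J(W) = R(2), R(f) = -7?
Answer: 1008978/341 ≈ 2958.9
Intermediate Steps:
J(W) = -7
C = -41/341 (C = 1/((341*(1/164))*(-4)) = 1/((341/164)*(-4)) = 1/(-341/41) = -41/341 ≈ -0.12023)
(J(0) + C) + 2966 = (-7 - 41/341) + 2966 = -2428/341 + 2966 = 1008978/341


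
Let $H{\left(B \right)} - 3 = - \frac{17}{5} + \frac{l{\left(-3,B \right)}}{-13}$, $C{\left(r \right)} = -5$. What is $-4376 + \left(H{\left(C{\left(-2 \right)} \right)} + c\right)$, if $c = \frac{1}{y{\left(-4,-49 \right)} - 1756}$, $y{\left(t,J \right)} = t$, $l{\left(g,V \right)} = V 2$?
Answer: $- \frac{20022889}{4576} \approx -4375.6$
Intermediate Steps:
$l{\left(g,V \right)} = 2 V$
$H{\left(B \right)} = - \frac{2}{5} - \frac{2 B}{13}$ ($H{\left(B \right)} = 3 + \left(- \frac{17}{5} + \frac{2 B}{-13}\right) = 3 + \left(\left(-17\right) \frac{1}{5} + 2 B \left(- \frac{1}{13}\right)\right) = 3 - \left(\frac{17}{5} + \frac{2 B}{13}\right) = - \frac{2}{5} - \frac{2 B}{13}$)
$c = - \frac{1}{1760}$ ($c = \frac{1}{-4 - 1756} = \frac{1}{-1760} = - \frac{1}{1760} \approx -0.00056818$)
$-4376 + \left(H{\left(C{\left(-2 \right)} \right)} + c\right) = -4376 - - \frac{1687}{4576} = -4376 + \left(\left(- \frac{2}{5} + \frac{10}{13}\right) - \frac{1}{1760}\right) = -4376 + \left(\frac{24}{65} - \frac{1}{1760}\right) = -4376 + \frac{1687}{4576} = - \frac{20022889}{4576}$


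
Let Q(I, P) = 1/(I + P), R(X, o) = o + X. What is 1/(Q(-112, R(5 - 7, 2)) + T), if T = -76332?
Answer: -112/8549185 ≈ -1.3101e-5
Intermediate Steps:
R(X, o) = X + o
1/(Q(-112, R(5 - 7, 2)) + T) = 1/(1/(-112 + ((5 - 7) + 2)) - 76332) = 1/(1/(-112 + (-2 + 2)) - 76332) = 1/(1/(-112 + 0) - 76332) = 1/(1/(-112) - 76332) = 1/(-1/112 - 76332) = 1/(-8549185/112) = -112/8549185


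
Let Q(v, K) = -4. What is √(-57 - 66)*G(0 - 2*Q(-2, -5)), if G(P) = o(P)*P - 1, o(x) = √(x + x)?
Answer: 31*I*√123 ≈ 343.81*I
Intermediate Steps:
o(x) = √2*√x (o(x) = √(2*x) = √2*√x)
G(P) = -1 + √2*P^(3/2) (G(P) = (√2*√P)*P - 1 = √2*P^(3/2) - 1 = -1 + √2*P^(3/2))
√(-57 - 66)*G(0 - 2*Q(-2, -5)) = √(-57 - 66)*(-1 + √2*(0 - 2*(-4))^(3/2)) = √(-123)*(-1 + √2*(0 + 8)^(3/2)) = (I*√123)*(-1 + √2*8^(3/2)) = (I*√123)*(-1 + √2*(16*√2)) = (I*√123)*(-1 + 32) = (I*√123)*31 = 31*I*√123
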